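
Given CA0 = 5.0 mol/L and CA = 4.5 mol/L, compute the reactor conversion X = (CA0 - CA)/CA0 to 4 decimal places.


X = (CA0 - CA) / CA0
X = (5.0 - 4.5) / 5.0
X = 0.5 / 5.0
X = 0.1000


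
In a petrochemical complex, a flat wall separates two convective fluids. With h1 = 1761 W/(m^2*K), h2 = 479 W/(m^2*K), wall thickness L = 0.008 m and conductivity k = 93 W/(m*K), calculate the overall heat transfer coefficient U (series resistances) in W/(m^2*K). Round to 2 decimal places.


1/U = 1/h1 + L/k + 1/h2
1/U = 1/1761 + 0.008/93 + 1/479
1/U = 0.0005678592 + 8.60215e-05 + 0.0020876827
1/U = 0.0027415634
U = 364.76 W/(m^2*K)


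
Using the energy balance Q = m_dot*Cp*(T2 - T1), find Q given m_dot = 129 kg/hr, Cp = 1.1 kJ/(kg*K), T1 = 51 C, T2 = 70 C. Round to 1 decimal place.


Q = m_dot * Cp * (T2 - T1)
Q = 129 * 1.1 * (70 - 51)
Q = 129 * 1.1 * 19
Q = 2696.1 kJ/hr


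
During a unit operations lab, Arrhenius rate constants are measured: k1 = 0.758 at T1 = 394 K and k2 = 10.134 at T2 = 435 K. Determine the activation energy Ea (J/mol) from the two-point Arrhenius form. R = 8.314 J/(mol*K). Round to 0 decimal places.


Ea = R * ln(k2/k1) / (1/T1 - 1/T2)
ln(k2/k1) = ln(10.134/0.758) = 2.592968
1/T1 - 1/T2 = 1/394 - 1/435 = 0.000239220491
Ea = 8.314 * 2.592968 / 0.000239220491
Ea = 90117 J/mol


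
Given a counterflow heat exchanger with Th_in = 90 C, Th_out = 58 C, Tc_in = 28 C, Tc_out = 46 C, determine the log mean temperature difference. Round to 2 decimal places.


dT1 = Th_in - Tc_out = 90 - 46 = 44
dT2 = Th_out - Tc_in = 58 - 28 = 30
LMTD = (dT1 - dT2) / ln(dT1/dT2)
LMTD = (44 - 30) / ln(44/30)
LMTD = 36.55 K


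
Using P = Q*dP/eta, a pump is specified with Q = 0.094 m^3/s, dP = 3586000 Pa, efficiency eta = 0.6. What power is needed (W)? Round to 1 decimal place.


P = Q * dP / eta
P = 0.094 * 3586000 / 0.6
P = 337084.0 / 0.6
P = 561806.7 W


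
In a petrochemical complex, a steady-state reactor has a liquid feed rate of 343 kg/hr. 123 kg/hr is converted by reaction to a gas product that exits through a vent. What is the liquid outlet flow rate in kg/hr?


Steady-state mass balance on the main outlet: F_out = F_in - F_removed
F_out = 343 - 123
F_out = 220 kg/hr


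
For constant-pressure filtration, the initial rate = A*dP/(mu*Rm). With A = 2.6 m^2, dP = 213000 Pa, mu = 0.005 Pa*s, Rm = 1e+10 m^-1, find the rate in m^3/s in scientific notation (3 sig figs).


rate = A * dP / (mu * Rm)
rate = 2.6 * 213000 / (0.005 * 1e+10)
rate = 553800.0 / 5.000e+07
rate = 1.11e-02 m^3/s


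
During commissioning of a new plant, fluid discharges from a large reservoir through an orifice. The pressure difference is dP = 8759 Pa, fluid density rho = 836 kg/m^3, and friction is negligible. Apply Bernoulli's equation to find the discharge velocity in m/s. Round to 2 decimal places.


v = sqrt(2*dP/rho)
v = sqrt(2*8759/836)
v = sqrt(20.954545)
v = 4.58 m/s


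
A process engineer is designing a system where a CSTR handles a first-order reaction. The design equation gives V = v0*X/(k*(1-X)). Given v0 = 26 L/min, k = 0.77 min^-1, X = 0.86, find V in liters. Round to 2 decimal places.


V = v0 * X / (k * (1 - X))
V = 26 * 0.86 / (0.77 * (1 - 0.86))
V = 22.36 / (0.77 * 0.14)
V = 22.36 / 0.1078
V = 207.42 L


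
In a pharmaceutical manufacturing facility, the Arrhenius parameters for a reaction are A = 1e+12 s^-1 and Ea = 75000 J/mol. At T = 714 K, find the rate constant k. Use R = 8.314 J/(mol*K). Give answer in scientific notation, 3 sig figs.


k = A * exp(-Ea/(R*T))
k = 1e+12 * exp(-75000 / (8.314 * 714))
k = 1e+12 * exp(-12.634354)
k = 3.26e+06


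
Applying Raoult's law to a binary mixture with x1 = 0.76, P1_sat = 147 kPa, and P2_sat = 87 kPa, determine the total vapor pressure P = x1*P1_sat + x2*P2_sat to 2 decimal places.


P = x1*P1_sat + x2*P2_sat
x2 = 1 - x1 = 1 - 0.76 = 0.24
P = 0.76*147 + 0.24*87
P = 111.72 + 20.88
P = 132.60 kPa


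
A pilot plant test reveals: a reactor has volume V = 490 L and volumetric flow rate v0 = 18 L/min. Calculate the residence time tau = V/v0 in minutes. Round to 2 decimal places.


tau = V / v0
tau = 490 / 18
tau = 27.22 min


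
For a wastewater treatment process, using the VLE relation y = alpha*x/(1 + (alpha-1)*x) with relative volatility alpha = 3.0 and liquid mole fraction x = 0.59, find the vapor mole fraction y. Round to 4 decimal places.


y = alpha*x / (1 + (alpha-1)*x)
y = 3.0*0.59 / (1 + (3.0-1)*0.59)
y = 1.77 / (1 + 1.18)
y = 1.77 / 2.18
y = 0.8119


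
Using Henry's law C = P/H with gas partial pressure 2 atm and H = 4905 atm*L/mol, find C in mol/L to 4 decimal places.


C = P / H
C = 2 / 4905
C = 0.0004 mol/L


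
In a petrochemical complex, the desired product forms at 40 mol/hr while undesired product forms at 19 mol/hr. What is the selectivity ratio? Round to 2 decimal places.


S = desired product rate / undesired product rate
S = 40 / 19
S = 2.11


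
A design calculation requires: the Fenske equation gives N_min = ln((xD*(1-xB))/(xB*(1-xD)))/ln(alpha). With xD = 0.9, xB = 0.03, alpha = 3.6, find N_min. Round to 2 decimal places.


N_min = ln((xD*(1-xB))/(xB*(1-xD))) / ln(alpha)
Numerator inside ln: 0.873 / 0.003 = 291.0
ln(291.0) = 5.673323
ln(alpha) = ln(3.6) = 1.280934
N_min = 5.673323 / 1.280934 = 4.43


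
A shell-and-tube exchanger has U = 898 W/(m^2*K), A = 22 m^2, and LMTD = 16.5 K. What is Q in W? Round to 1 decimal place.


Q = U * A * LMTD
Q = 898 * 22 * 16.5
Q = 325974.0 W


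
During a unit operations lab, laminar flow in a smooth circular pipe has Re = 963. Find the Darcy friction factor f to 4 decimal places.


f = 64 / Re
f = 64 / 963
f = 0.0665


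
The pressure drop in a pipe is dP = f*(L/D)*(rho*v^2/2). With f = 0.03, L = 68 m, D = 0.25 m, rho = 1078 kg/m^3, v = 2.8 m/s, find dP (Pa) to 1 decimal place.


dP = f * (L/D) * (rho*v^2/2)
dP = 0.03 * (68/0.25) * (1078*2.8^2/2)
L/D = 272.0
rho*v^2/2 = 1078*7.84/2 = 4225.76
dP = 0.03 * 272.0 * 4225.76
dP = 34482.2 Pa


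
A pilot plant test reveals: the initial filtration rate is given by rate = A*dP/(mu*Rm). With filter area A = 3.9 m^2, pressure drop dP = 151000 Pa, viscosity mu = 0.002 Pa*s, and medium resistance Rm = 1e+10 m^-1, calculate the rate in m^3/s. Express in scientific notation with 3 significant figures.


rate = A * dP / (mu * Rm)
rate = 3.9 * 151000 / (0.002 * 1e+10)
rate = 588900.0 / 2.000e+07
rate = 2.94e-02 m^3/s


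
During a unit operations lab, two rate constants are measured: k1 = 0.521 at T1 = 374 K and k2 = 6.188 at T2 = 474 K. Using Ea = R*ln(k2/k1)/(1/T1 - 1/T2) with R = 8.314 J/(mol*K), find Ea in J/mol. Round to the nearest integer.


Ea = R * ln(k2/k1) / (1/T1 - 1/T2)
ln(k2/k1) = ln(6.188/0.521) = 2.4746172
1/T1 - 1/T2 = 1/374 - 1/474 = 0.00056409215
Ea = 8.314 * 2.4746172 / 0.00056409215
Ea = 36473 J/mol


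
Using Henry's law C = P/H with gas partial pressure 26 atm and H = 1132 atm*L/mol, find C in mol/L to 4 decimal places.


C = P / H
C = 26 / 1132
C = 0.0230 mol/L


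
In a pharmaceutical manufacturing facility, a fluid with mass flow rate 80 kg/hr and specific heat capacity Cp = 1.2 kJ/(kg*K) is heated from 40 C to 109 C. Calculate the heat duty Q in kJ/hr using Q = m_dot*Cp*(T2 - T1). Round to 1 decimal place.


Q = m_dot * Cp * (T2 - T1)
Q = 80 * 1.2 * (109 - 40)
Q = 80 * 1.2 * 69
Q = 6624.0 kJ/hr


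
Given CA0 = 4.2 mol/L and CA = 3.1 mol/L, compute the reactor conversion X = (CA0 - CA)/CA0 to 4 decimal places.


X = (CA0 - CA) / CA0
X = (4.2 - 3.1) / 4.2
X = 1.1 / 4.2
X = 0.2619


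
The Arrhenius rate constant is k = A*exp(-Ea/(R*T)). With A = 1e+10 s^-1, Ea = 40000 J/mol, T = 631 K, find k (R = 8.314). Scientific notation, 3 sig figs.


k = A * exp(-Ea/(R*T))
k = 1e+10 * exp(-40000 / (8.314 * 631))
k = 1e+10 * exp(-7.624662)
k = 4.88e+06


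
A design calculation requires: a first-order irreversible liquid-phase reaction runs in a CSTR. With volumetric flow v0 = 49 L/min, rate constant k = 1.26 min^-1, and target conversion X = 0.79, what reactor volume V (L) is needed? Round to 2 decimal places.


V = v0 * X / (k * (1 - X))
V = 49 * 0.79 / (1.26 * (1 - 0.79))
V = 38.71 / (1.26 * 0.21)
V = 38.71 / 0.2646
V = 146.30 L


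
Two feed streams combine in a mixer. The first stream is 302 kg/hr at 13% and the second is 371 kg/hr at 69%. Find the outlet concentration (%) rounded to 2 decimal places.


Mass balance on solute: F1*x1 + F2*x2 = F3*x3
F3 = F1 + F2 = 302 + 371 = 673 kg/hr
x3 = (F1*x1 + F2*x2)/F3
x3 = (302*0.13 + 371*0.69) / 673
x3 = 43.87%


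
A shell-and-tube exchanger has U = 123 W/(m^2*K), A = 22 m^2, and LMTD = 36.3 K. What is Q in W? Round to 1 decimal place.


Q = U * A * LMTD
Q = 123 * 22 * 36.3
Q = 98227.8 W


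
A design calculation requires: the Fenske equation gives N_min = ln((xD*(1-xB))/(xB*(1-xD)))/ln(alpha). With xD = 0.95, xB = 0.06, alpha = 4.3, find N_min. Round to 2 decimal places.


N_min = ln((xD*(1-xB))/(xB*(1-xD))) / ln(alpha)
Numerator inside ln: 0.893 / 0.003 = 297.666667
ln(297.666667) = 5.695974
ln(alpha) = ln(4.3) = 1.458615
N_min = 5.695974 / 1.458615 = 3.91


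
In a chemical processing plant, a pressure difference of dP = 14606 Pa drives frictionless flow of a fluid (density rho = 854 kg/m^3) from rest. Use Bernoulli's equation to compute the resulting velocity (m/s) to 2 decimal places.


v = sqrt(2*dP/rho)
v = sqrt(2*14606/854)
v = sqrt(34.206089)
v = 5.85 m/s


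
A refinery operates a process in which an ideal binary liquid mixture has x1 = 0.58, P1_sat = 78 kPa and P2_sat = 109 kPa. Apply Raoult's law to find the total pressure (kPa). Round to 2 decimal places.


P = x1*P1_sat + x2*P2_sat
x2 = 1 - x1 = 1 - 0.58 = 0.42
P = 0.58*78 + 0.42*109
P = 45.24 + 45.78
P = 91.02 kPa


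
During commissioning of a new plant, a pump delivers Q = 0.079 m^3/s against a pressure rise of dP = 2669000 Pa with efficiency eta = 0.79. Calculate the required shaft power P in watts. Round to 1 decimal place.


P = Q * dP / eta
P = 0.079 * 2669000 / 0.79
P = 210851.0 / 0.79
P = 266900.0 W


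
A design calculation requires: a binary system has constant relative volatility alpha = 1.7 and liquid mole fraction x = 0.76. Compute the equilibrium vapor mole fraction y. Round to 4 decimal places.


y = alpha*x / (1 + (alpha-1)*x)
y = 1.7*0.76 / (1 + (1.7-1)*0.76)
y = 1.292 / (1 + 0.532)
y = 1.292 / 1.532
y = 0.8433


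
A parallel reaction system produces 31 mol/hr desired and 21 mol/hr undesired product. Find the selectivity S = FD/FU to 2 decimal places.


S = desired product rate / undesired product rate
S = 31 / 21
S = 1.48


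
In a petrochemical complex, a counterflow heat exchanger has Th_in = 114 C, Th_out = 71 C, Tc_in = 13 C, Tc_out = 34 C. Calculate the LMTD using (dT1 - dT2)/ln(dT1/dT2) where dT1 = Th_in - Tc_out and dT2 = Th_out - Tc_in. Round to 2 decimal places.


dT1 = Th_in - Tc_out = 114 - 34 = 80
dT2 = Th_out - Tc_in = 71 - 13 = 58
LMTD = (dT1 - dT2) / ln(dT1/dT2)
LMTD = (80 - 58) / ln(80/58)
LMTD = 68.41 K


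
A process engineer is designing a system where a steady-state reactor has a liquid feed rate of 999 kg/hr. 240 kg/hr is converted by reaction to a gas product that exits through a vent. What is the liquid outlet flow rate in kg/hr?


Steady-state mass balance on the main outlet: F_out = F_in - F_removed
F_out = 999 - 240
F_out = 759 kg/hr


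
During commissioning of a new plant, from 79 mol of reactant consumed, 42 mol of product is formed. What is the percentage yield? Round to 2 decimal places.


Yield = (moles product / moles consumed) * 100%
Yield = (42 / 79) * 100
Yield = 0.5316 * 100
Yield = 53.16%


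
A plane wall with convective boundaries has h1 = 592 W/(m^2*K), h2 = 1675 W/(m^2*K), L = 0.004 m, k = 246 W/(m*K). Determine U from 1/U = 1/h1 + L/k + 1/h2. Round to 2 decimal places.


1/U = 1/h1 + L/k + 1/h2
1/U = 1/592 + 0.004/246 + 1/1675
1/U = 0.0016891892 + 1.62602e-05 + 0.0005970149
1/U = 0.0023024643
U = 434.32 W/(m^2*K)


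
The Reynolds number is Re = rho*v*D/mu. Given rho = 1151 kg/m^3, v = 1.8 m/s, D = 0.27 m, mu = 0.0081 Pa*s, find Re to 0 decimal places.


Re = rho * v * D / mu
Re = 1151 * 1.8 * 0.27 / 0.0081
Re = 559.386 / 0.0081
Re = 69060


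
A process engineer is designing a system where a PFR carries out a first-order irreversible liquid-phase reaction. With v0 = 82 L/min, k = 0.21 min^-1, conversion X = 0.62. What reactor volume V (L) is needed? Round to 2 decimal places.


V = (v0/k) * ln(1/(1-X))
V = (82/0.21) * ln(1/(1-0.62))
V = 390.47619 * ln(2.631579)
V = 390.47619 * 0.967584
V = 377.82 L


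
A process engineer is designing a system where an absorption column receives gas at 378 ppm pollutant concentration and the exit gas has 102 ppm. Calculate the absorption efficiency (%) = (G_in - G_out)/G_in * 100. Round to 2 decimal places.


Efficiency = (G_in - G_out) / G_in * 100%
Efficiency = (378 - 102) / 378 * 100
Efficiency = 276 / 378 * 100
Efficiency = 73.02%


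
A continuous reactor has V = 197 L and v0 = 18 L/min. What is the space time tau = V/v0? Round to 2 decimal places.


tau = V / v0
tau = 197 / 18
tau = 10.94 min


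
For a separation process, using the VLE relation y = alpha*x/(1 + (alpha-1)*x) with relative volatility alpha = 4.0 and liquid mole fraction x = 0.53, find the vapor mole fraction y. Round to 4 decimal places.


y = alpha*x / (1 + (alpha-1)*x)
y = 4.0*0.53 / (1 + (4.0-1)*0.53)
y = 2.12 / (1 + 1.59)
y = 2.12 / 2.59
y = 0.8185


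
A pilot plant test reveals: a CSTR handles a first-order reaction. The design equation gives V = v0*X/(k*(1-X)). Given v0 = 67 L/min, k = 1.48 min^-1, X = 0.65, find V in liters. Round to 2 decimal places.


V = v0 * X / (k * (1 - X))
V = 67 * 0.65 / (1.48 * (1 - 0.65))
V = 43.55 / (1.48 * 0.35)
V = 43.55 / 0.518
V = 84.07 L


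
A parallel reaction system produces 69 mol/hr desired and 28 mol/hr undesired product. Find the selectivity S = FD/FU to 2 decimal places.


S = desired product rate / undesired product rate
S = 69 / 28
S = 2.46


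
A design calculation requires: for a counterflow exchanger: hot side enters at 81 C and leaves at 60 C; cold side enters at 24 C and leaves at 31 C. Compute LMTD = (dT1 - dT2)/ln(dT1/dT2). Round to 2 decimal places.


dT1 = Th_in - Tc_out = 81 - 31 = 50
dT2 = Th_out - Tc_in = 60 - 24 = 36
LMTD = (dT1 - dT2) / ln(dT1/dT2)
LMTD = (50 - 36) / ln(50/36)
LMTD = 42.62 K


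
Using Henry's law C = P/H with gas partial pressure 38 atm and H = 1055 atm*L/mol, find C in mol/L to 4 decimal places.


C = P / H
C = 38 / 1055
C = 0.0360 mol/L


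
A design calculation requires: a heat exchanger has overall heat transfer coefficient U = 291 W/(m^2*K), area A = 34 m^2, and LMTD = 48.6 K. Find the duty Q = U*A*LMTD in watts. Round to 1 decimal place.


Q = U * A * LMTD
Q = 291 * 34 * 48.6
Q = 480848.4 W


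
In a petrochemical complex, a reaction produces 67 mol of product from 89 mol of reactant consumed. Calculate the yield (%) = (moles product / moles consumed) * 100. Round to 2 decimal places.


Yield = (moles product / moles consumed) * 100%
Yield = (67 / 89) * 100
Yield = 0.7528 * 100
Yield = 75.28%


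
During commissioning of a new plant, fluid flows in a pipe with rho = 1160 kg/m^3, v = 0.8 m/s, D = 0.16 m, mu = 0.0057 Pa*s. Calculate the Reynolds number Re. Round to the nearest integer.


Re = rho * v * D / mu
Re = 1160 * 0.8 * 0.16 / 0.0057
Re = 148.48 / 0.0057
Re = 26049


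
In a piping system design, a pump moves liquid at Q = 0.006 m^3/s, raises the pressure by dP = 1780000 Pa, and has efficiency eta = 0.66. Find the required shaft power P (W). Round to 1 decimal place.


P = Q * dP / eta
P = 0.006 * 1780000 / 0.66
P = 10680.0 / 0.66
P = 16181.8 W


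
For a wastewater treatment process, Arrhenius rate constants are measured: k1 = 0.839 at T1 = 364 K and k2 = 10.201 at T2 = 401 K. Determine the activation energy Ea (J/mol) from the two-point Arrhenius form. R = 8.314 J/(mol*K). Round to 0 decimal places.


Ea = R * ln(k2/k1) / (1/T1 - 1/T2)
ln(k2/k1) = ln(10.201/0.839) = 2.4980303
1/T1 - 1/T2 = 1/364 - 1/401 = 0.000253487161
Ea = 8.314 * 2.4980303 / 0.000253487161
Ea = 81932 J/mol


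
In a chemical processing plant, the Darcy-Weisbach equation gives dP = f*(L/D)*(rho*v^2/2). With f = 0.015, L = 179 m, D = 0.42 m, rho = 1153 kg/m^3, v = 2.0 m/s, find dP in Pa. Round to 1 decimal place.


dP = f * (L/D) * (rho*v^2/2)
dP = 0.015 * (179/0.42) * (1153*2.0^2/2)
L/D = 426.19047619
rho*v^2/2 = 1153*4.0/2 = 2306.0
dP = 0.015 * 426.19047619 * 2306.0
dP = 14741.9 Pa


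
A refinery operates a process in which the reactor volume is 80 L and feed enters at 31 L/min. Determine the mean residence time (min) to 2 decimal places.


tau = V / v0
tau = 80 / 31
tau = 2.58 min


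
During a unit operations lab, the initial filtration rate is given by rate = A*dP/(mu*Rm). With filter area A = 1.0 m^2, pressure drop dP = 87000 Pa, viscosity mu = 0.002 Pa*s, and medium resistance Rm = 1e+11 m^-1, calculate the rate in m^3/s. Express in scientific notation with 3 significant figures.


rate = A * dP / (mu * Rm)
rate = 1.0 * 87000 / (0.002 * 1e+11)
rate = 87000.0 / 2.000e+08
rate = 4.35e-04 m^3/s


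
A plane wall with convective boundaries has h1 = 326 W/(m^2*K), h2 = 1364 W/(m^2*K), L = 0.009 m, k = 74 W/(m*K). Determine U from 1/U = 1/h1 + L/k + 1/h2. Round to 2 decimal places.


1/U = 1/h1 + L/k + 1/h2
1/U = 1/326 + 0.009/74 + 1/1364
1/U = 0.0030674847 + 0.0001216216 + 0.0007331378
1/U = 0.0039222441
U = 254.96 W/(m^2*K)


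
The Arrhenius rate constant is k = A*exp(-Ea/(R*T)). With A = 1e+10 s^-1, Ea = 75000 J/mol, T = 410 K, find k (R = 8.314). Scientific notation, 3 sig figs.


k = A * exp(-Ea/(R*T))
k = 1e+10 * exp(-75000 / (8.314 * 410))
k = 1e+10 * exp(-22.002265)
k = 2.78e+00


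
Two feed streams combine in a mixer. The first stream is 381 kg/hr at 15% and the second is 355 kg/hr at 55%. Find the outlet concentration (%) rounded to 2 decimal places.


Mass balance on solute: F1*x1 + F2*x2 = F3*x3
F3 = F1 + F2 = 381 + 355 = 736 kg/hr
x3 = (F1*x1 + F2*x2)/F3
x3 = (381*0.15 + 355*0.55) / 736
x3 = 34.29%


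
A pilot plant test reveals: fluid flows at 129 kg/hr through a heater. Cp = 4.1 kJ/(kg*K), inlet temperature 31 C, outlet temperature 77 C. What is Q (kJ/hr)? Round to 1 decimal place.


Q = m_dot * Cp * (T2 - T1)
Q = 129 * 4.1 * (77 - 31)
Q = 129 * 4.1 * 46
Q = 24329.4 kJ/hr


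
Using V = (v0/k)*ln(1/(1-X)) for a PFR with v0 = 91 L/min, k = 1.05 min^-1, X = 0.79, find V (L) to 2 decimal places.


V = (v0/k) * ln(1/(1-X))
V = (91/1.05) * ln(1/(1-0.79))
V = 86.666667 * ln(4.761905)
V = 86.666667 * 1.560648
V = 135.26 L


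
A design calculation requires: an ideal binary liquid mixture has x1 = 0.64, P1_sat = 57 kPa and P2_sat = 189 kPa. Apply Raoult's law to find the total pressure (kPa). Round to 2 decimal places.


P = x1*P1_sat + x2*P2_sat
x2 = 1 - x1 = 1 - 0.64 = 0.36
P = 0.64*57 + 0.36*189
P = 36.48 + 68.04
P = 104.52 kPa


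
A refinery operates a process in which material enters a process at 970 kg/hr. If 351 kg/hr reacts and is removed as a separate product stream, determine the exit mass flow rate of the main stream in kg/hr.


Steady-state mass balance on the main outlet: F_out = F_in - F_removed
F_out = 970 - 351
F_out = 619 kg/hr


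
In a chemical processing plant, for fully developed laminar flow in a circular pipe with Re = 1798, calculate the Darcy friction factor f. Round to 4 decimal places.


f = 64 / Re
f = 64 / 1798
f = 0.0356


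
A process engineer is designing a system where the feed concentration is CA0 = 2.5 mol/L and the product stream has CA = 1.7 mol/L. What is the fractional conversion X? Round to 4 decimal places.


X = (CA0 - CA) / CA0
X = (2.5 - 1.7) / 2.5
X = 0.8 / 2.5
X = 0.3200


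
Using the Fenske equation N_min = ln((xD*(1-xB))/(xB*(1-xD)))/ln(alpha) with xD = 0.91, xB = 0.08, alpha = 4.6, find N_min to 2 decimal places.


N_min = ln((xD*(1-xB))/(xB*(1-xD))) / ln(alpha)
Numerator inside ln: 0.8372 / 0.0072 = 116.277778
ln(116.277778) = 4.755982
ln(alpha) = ln(4.6) = 1.526056
N_min = 4.755982 / 1.526056 = 3.12


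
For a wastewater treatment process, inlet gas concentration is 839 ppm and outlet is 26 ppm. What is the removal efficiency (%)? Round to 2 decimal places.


Efficiency = (G_in - G_out) / G_in * 100%
Efficiency = (839 - 26) / 839 * 100
Efficiency = 813 / 839 * 100
Efficiency = 96.90%


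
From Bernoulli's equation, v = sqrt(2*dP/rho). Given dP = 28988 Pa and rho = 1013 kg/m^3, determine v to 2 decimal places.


v = sqrt(2*dP/rho)
v = sqrt(2*28988/1013)
v = sqrt(57.231984)
v = 7.57 m/s


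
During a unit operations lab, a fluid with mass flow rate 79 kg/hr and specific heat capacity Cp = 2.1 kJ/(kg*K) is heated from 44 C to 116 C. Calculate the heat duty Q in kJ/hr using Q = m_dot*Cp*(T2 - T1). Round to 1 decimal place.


Q = m_dot * Cp * (T2 - T1)
Q = 79 * 2.1 * (116 - 44)
Q = 79 * 2.1 * 72
Q = 11944.8 kJ/hr


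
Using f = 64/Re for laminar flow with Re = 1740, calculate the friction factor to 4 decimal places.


f = 64 / Re
f = 64 / 1740
f = 0.0368


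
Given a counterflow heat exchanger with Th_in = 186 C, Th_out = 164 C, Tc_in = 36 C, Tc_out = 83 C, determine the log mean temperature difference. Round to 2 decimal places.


dT1 = Th_in - Tc_out = 186 - 83 = 103
dT2 = Th_out - Tc_in = 164 - 36 = 128
LMTD = (dT1 - dT2) / ln(dT1/dT2)
LMTD = (103 - 128) / ln(103/128)
LMTD = 115.05 K


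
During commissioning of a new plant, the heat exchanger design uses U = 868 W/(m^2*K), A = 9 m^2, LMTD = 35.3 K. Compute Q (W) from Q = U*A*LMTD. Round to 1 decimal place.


Q = U * A * LMTD
Q = 868 * 9 * 35.3
Q = 275763.6 W


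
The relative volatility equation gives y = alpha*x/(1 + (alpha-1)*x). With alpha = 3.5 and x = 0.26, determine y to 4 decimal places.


y = alpha*x / (1 + (alpha-1)*x)
y = 3.5*0.26 / (1 + (3.5-1)*0.26)
y = 0.91 / (1 + 0.65)
y = 0.91 / 1.65
y = 0.5515


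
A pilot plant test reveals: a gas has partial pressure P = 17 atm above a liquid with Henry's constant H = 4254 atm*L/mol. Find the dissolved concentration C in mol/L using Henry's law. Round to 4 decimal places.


C = P / H
C = 17 / 4254
C = 0.0040 mol/L


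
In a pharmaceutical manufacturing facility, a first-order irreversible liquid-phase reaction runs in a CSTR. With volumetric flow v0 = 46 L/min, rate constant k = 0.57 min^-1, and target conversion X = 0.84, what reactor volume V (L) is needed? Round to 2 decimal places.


V = v0 * X / (k * (1 - X))
V = 46 * 0.84 / (0.57 * (1 - 0.84))
V = 38.64 / (0.57 * 0.16)
V = 38.64 / 0.0912
V = 423.68 L


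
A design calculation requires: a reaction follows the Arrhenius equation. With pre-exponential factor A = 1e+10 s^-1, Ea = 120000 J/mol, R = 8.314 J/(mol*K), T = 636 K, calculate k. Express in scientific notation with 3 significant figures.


k = A * exp(-Ea/(R*T))
k = 1e+10 * exp(-120000 / (8.314 * 636))
k = 1e+10 * exp(-22.69416)
k = 1.39e+00


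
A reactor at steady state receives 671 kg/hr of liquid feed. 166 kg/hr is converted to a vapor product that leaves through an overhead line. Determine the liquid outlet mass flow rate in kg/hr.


Steady-state mass balance on the main outlet: F_out = F_in - F_removed
F_out = 671 - 166
F_out = 505 kg/hr


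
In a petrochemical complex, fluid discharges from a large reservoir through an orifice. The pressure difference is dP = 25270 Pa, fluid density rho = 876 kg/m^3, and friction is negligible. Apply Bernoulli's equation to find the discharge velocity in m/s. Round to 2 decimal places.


v = sqrt(2*dP/rho)
v = sqrt(2*25270/876)
v = sqrt(57.694064)
v = 7.60 m/s


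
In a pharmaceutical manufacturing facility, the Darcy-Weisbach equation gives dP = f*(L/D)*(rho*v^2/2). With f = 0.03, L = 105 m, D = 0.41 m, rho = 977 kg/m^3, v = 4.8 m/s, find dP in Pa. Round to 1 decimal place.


dP = f * (L/D) * (rho*v^2/2)
dP = 0.03 * (105/0.41) * (977*4.8^2/2)
L/D = 256.09756098
rho*v^2/2 = 977*23.04/2 = 11255.04
dP = 0.03 * 256.09756098 * 11255.04
dP = 86471.6 Pa


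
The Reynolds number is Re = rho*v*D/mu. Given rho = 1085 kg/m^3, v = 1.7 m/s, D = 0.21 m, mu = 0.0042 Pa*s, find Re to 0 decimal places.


Re = rho * v * D / mu
Re = 1085 * 1.7 * 0.21 / 0.0042
Re = 387.345 / 0.0042
Re = 92225


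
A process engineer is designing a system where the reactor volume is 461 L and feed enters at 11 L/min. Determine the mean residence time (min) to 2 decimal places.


tau = V / v0
tau = 461 / 11
tau = 41.91 min


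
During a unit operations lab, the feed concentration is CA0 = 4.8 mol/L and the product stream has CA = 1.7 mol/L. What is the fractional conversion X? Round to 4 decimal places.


X = (CA0 - CA) / CA0
X = (4.8 - 1.7) / 4.8
X = 3.1 / 4.8
X = 0.6458


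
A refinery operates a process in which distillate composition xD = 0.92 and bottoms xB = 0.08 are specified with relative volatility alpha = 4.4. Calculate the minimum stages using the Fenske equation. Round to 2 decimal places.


N_min = ln((xD*(1-xB))/(xB*(1-xD))) / ln(alpha)
Numerator inside ln: 0.8464 / 0.0064 = 132.25
ln(132.25) = 4.884694
ln(alpha) = ln(4.4) = 1.481605
N_min = 4.884694 / 1.481605 = 3.30


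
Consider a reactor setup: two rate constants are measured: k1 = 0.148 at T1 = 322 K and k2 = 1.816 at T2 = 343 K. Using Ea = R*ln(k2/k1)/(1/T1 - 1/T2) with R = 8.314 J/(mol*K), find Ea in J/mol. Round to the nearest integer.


Ea = R * ln(k2/k1) / (1/T1 - 1/T2)
ln(k2/k1) = ln(1.816/0.148) = 2.5071793
1/T1 - 1/T2 = 1/322 - 1/343 = 0.000190138167
Ea = 8.314 * 2.5071793 / 0.000190138167
Ea = 109629 J/mol


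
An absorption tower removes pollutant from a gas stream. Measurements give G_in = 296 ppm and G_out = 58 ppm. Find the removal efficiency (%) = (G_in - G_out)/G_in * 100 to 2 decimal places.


Efficiency = (G_in - G_out) / G_in * 100%
Efficiency = (296 - 58) / 296 * 100
Efficiency = 238 / 296 * 100
Efficiency = 80.41%


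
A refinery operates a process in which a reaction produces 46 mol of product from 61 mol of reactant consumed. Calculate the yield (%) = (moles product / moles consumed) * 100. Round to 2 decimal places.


Yield = (moles product / moles consumed) * 100%
Yield = (46 / 61) * 100
Yield = 0.7541 * 100
Yield = 75.41%


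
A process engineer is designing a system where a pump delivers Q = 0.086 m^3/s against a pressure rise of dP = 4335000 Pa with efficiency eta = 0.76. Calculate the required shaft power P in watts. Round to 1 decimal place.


P = Q * dP / eta
P = 0.086 * 4335000 / 0.76
P = 372810.0 / 0.76
P = 490539.5 W


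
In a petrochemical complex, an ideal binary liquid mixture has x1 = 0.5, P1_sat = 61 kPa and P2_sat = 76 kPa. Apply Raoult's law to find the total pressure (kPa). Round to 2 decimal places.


P = x1*P1_sat + x2*P2_sat
x2 = 1 - x1 = 1 - 0.5 = 0.5
P = 0.5*61 + 0.5*76
P = 30.5 + 38.0
P = 68.50 kPa


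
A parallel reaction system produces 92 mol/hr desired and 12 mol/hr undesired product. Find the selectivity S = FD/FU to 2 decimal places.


S = desired product rate / undesired product rate
S = 92 / 12
S = 7.67


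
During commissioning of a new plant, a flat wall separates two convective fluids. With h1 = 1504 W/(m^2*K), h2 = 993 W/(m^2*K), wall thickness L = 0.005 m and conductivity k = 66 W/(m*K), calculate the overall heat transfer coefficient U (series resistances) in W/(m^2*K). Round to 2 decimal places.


1/U = 1/h1 + L/k + 1/h2
1/U = 1/1504 + 0.005/66 + 1/993
1/U = 0.0006648936 + 7.57576e-05 + 0.0010070493
1/U = 0.0017477005
U = 572.18 W/(m^2*K)


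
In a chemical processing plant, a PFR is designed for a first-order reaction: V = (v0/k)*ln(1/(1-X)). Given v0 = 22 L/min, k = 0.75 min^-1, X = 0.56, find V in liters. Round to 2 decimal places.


V = (v0/k) * ln(1/(1-X))
V = (22/0.75) * ln(1/(1-0.56))
V = 29.333333 * ln(2.272727)
V = 29.333333 * 0.82098
V = 24.08 L


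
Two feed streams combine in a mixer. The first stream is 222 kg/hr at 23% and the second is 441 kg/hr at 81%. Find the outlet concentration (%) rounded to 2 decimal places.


Mass balance on solute: F1*x1 + F2*x2 = F3*x3
F3 = F1 + F2 = 222 + 441 = 663 kg/hr
x3 = (F1*x1 + F2*x2)/F3
x3 = (222*0.23 + 441*0.81) / 663
x3 = 61.58%


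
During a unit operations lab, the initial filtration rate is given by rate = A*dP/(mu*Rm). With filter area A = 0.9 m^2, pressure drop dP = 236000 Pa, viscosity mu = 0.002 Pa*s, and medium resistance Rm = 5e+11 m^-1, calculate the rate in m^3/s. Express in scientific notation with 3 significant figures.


rate = A * dP / (mu * Rm)
rate = 0.9 * 236000 / (0.002 * 5e+11)
rate = 212400.0 / 1.000e+09
rate = 2.12e-04 m^3/s


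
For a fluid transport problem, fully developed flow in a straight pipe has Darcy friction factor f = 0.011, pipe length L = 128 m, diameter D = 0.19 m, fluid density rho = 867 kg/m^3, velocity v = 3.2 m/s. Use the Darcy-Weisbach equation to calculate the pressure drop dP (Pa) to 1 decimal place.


dP = f * (L/D) * (rho*v^2/2)
dP = 0.011 * (128/0.19) * (867*3.2^2/2)
L/D = 673.68421053
rho*v^2/2 = 867*10.24/2 = 4439.04
dP = 0.011 * 673.68421053 * 4439.04
dP = 32895.6 Pa


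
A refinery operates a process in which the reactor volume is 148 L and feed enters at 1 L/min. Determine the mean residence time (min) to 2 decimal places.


tau = V / v0
tau = 148 / 1
tau = 148.00 min


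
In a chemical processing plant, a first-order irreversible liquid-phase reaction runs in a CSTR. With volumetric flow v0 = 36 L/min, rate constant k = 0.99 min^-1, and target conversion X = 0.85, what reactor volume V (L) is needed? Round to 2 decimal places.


V = v0 * X / (k * (1 - X))
V = 36 * 0.85 / (0.99 * (1 - 0.85))
V = 30.6 / (0.99 * 0.15)
V = 30.6 / 0.1485
V = 206.06 L


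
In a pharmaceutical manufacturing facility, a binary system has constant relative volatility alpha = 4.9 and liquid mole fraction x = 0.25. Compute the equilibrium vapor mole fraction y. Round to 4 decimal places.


y = alpha*x / (1 + (alpha-1)*x)
y = 4.9*0.25 / (1 + (4.9-1)*0.25)
y = 1.225 / (1 + 0.975)
y = 1.225 / 1.975
y = 0.6203


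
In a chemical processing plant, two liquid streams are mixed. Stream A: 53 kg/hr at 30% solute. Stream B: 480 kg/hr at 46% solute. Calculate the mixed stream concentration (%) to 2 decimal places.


Mass balance on solute: F1*x1 + F2*x2 = F3*x3
F3 = F1 + F2 = 53 + 480 = 533 kg/hr
x3 = (F1*x1 + F2*x2)/F3
x3 = (53*0.3 + 480*0.46) / 533
x3 = 44.41%


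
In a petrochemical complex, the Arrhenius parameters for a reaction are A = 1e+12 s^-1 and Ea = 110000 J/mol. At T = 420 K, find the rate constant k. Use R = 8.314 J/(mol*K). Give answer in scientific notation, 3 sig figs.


k = A * exp(-Ea/(R*T))
k = 1e+12 * exp(-110000 / (8.314 * 420))
k = 1e+12 * exp(-31.501655)
k = 2.08e-02


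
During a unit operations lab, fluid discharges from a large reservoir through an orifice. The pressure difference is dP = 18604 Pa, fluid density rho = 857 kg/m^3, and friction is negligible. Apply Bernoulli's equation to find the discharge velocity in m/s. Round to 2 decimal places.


v = sqrt(2*dP/rho)
v = sqrt(2*18604/857)
v = sqrt(43.416569)
v = 6.59 m/s


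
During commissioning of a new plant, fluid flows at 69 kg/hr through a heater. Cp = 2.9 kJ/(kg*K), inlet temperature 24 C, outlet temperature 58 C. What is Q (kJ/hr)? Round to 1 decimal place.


Q = m_dot * Cp * (T2 - T1)
Q = 69 * 2.9 * (58 - 24)
Q = 69 * 2.9 * 34
Q = 6803.4 kJ/hr


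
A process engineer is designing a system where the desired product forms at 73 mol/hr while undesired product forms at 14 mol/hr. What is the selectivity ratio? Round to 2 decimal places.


S = desired product rate / undesired product rate
S = 73 / 14
S = 5.21


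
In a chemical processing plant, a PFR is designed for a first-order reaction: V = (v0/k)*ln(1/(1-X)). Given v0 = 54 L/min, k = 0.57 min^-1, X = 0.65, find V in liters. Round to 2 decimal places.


V = (v0/k) * ln(1/(1-X))
V = (54/0.57) * ln(1/(1-0.65))
V = 94.736842 * ln(2.857143)
V = 94.736842 * 1.049822
V = 99.46 L


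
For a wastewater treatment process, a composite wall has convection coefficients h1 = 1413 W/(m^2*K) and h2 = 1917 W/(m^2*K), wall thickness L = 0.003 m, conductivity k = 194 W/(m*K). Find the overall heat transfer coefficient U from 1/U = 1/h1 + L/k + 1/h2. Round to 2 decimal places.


1/U = 1/h1 + L/k + 1/h2
1/U = 1/1413 + 0.003/194 + 1/1917
1/U = 0.0007077141 + 1.54639e-05 + 0.0005216484
1/U = 0.0012448264
U = 803.32 W/(m^2*K)


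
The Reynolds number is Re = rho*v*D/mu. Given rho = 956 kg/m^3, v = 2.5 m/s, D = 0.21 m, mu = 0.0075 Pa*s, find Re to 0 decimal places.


Re = rho * v * D / mu
Re = 956 * 2.5 * 0.21 / 0.0075
Re = 501.9 / 0.0075
Re = 66920


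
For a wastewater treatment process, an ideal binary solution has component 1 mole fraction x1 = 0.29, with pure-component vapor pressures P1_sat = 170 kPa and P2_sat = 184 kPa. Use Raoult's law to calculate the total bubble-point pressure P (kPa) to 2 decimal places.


P = x1*P1_sat + x2*P2_sat
x2 = 1 - x1 = 1 - 0.29 = 0.71
P = 0.29*170 + 0.71*184
P = 49.3 + 130.64
P = 179.94 kPa


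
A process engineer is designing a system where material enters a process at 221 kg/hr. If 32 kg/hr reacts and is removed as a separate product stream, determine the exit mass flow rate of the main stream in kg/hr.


Steady-state mass balance on the main outlet: F_out = F_in - F_removed
F_out = 221 - 32
F_out = 189 kg/hr


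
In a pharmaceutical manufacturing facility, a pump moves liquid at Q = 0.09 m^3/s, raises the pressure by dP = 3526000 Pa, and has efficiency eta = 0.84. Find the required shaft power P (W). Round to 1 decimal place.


P = Q * dP / eta
P = 0.09 * 3526000 / 0.84
P = 317340.0 / 0.84
P = 377785.7 W


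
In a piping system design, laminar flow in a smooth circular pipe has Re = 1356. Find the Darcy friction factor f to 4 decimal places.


f = 64 / Re
f = 64 / 1356
f = 0.0472


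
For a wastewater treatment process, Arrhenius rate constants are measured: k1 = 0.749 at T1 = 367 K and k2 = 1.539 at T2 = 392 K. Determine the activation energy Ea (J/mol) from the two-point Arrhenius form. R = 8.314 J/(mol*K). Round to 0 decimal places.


Ea = R * ln(k2/k1) / (1/T1 - 1/T2)
ln(k2/k1) = ln(1.539/0.749) = 0.7201492
1/T1 - 1/T2 = 1/367 - 1/392 = 0.000173775232
Ea = 8.314 * 0.7201492 / 0.000173775232
Ea = 34454 J/mol


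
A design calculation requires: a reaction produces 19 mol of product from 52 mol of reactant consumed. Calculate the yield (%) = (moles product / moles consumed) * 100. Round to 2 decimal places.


Yield = (moles product / moles consumed) * 100%
Yield = (19 / 52) * 100
Yield = 0.3654 * 100
Yield = 36.54%


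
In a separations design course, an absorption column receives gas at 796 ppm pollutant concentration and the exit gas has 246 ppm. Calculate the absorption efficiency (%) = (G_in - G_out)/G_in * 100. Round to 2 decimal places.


Efficiency = (G_in - G_out) / G_in * 100%
Efficiency = (796 - 246) / 796 * 100
Efficiency = 550 / 796 * 100
Efficiency = 69.10%


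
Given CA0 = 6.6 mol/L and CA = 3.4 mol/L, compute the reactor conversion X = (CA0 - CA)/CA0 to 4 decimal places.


X = (CA0 - CA) / CA0
X = (6.6 - 3.4) / 6.6
X = 3.2 / 6.6
X = 0.4848


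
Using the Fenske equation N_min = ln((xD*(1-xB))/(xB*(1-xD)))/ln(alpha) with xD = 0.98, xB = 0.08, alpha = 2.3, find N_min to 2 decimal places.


N_min = ln((xD*(1-xB))/(xB*(1-xD))) / ln(alpha)
Numerator inside ln: 0.9016 / 0.0016 = 563.5
ln(563.5) = 6.334167
ln(alpha) = ln(2.3) = 0.832909
N_min = 6.334167 / 0.832909 = 7.60


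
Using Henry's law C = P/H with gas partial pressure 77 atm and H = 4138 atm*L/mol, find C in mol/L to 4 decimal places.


C = P / H
C = 77 / 4138
C = 0.0186 mol/L


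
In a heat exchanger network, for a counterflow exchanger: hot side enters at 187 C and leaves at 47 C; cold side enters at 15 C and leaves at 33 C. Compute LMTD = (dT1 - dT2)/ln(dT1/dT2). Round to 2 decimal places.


dT1 = Th_in - Tc_out = 187 - 33 = 154
dT2 = Th_out - Tc_in = 47 - 15 = 32
LMTD = (dT1 - dT2) / ln(dT1/dT2)
LMTD = (154 - 32) / ln(154/32)
LMTD = 77.65 K


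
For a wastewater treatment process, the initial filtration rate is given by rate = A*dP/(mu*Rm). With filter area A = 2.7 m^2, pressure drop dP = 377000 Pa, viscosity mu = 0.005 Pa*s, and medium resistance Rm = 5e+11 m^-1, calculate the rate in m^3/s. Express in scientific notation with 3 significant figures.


rate = A * dP / (mu * Rm)
rate = 2.7 * 377000 / (0.005 * 5e+11)
rate = 1017900.0 / 2.500e+09
rate = 4.07e-04 m^3/s


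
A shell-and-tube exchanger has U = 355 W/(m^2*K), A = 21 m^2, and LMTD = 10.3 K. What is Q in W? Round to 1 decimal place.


Q = U * A * LMTD
Q = 355 * 21 * 10.3
Q = 76786.5 W


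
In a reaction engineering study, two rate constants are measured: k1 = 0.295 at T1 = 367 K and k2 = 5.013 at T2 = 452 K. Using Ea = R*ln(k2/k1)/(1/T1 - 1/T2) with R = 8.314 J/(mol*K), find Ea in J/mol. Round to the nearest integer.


Ea = R * ln(k2/k1) / (1/T1 - 1/T2)
ln(k2/k1) = ln(5.013/0.295) = 2.8328145
1/T1 - 1/T2 = 1/367 - 1/452 = 0.00051240626
Ea = 8.314 * 2.8328145 / 0.00051240626
Ea = 45964 J/mol


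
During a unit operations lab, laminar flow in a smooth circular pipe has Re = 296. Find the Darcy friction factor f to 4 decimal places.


f = 64 / Re
f = 64 / 296
f = 0.2162


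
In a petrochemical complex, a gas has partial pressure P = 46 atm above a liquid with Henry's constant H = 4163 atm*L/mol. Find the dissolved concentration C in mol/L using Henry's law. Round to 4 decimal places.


C = P / H
C = 46 / 4163
C = 0.0110 mol/L


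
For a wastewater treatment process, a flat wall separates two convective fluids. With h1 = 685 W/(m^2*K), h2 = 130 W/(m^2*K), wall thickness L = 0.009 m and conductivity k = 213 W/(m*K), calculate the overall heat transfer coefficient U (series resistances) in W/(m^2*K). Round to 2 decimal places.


1/U = 1/h1 + L/k + 1/h2
1/U = 1/685 + 0.009/213 + 1/130
1/U = 0.001459854 + 4.22535e-05 + 0.0076923077
1/U = 0.0091944152
U = 108.76 W/(m^2*K)


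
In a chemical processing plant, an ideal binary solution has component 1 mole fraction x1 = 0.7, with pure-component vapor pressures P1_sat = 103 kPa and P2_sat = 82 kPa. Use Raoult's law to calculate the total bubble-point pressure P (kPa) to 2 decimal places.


P = x1*P1_sat + x2*P2_sat
x2 = 1 - x1 = 1 - 0.7 = 0.3
P = 0.7*103 + 0.3*82
P = 72.1 + 24.6
P = 96.70 kPa


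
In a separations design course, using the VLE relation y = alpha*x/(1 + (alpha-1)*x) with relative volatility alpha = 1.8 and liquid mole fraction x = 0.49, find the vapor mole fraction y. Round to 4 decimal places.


y = alpha*x / (1 + (alpha-1)*x)
y = 1.8*0.49 / (1 + (1.8-1)*0.49)
y = 0.882 / (1 + 0.392)
y = 0.882 / 1.392
y = 0.6336


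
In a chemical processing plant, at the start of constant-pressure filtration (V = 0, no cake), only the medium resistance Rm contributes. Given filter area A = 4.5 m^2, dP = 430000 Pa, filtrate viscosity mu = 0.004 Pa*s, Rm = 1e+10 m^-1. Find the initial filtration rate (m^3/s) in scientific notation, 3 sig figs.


rate = A * dP / (mu * Rm)
rate = 4.5 * 430000 / (0.004 * 1e+10)
rate = 1935000.0 / 4.000e+07
rate = 4.84e-02 m^3/s


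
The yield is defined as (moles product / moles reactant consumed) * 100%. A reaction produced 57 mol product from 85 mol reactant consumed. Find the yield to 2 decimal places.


Yield = (moles product / moles consumed) * 100%
Yield = (57 / 85) * 100
Yield = 0.6706 * 100
Yield = 67.06%


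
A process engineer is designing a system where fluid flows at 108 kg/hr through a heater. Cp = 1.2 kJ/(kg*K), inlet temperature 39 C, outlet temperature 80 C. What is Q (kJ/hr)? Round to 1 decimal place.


Q = m_dot * Cp * (T2 - T1)
Q = 108 * 1.2 * (80 - 39)
Q = 108 * 1.2 * 41
Q = 5313.6 kJ/hr
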